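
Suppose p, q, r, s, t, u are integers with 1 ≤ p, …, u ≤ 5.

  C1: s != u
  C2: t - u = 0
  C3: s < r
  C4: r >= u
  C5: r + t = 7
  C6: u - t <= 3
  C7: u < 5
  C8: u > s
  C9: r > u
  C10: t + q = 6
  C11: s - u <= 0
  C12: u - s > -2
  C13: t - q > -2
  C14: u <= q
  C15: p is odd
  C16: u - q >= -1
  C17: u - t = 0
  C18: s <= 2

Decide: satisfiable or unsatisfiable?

Satisfiable

Try p = 1, q = 3, r = 4, s = 2, t = 3, u = 3.
Check constraint 2: t - u = 0; constraint 5: r + t = 7; constraint 6: u - t = 0. The remaining constraints are straightforward to verify.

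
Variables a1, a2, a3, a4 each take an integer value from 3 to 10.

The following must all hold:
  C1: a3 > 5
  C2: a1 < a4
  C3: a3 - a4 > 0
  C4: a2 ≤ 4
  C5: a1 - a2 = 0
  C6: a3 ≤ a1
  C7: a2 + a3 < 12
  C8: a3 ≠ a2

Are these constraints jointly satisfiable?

Constraints 2, 3, and 6 give a4 < a3, a3 ≤ a1, a1 < a4. Chaining: a4 < a3 ≤ a1 < a4, which forces a4 < a4 — impossible.

Unsatisfiable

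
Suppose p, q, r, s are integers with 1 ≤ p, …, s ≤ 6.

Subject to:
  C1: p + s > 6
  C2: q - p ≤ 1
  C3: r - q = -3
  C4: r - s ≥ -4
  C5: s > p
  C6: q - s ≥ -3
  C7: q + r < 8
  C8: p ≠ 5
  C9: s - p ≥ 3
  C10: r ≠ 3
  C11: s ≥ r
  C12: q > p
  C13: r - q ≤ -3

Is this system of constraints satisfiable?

Unsatisfiable

Constraints 2, 4, 9, and 13 give q − r ≥ 3, r − s ≥ -4, s − p ≥ 3, p − q ≥ -1.
Adding all 4 inequalities: the left sides telescope to 0, and the right sides sum to 3 + (-4) + 3 + (-1) = 1. So 0 ≥ 1, which is false.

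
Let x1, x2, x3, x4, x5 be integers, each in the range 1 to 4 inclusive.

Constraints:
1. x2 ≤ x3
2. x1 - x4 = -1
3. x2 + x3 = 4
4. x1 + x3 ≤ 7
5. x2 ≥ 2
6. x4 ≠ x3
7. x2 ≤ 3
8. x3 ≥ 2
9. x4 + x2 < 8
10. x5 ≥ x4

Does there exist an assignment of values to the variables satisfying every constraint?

Satisfiable

The assignment x1 = 2, x2 = 2, x3 = 2, x4 = 3, x5 = 4 works:
  constraint 2 holds since x1 - x4 = -1.
  constraint 3 holds since x2 + x3 = 4.
  constraint 4 holds since x1 + x3 = 4.
The rest check out directly.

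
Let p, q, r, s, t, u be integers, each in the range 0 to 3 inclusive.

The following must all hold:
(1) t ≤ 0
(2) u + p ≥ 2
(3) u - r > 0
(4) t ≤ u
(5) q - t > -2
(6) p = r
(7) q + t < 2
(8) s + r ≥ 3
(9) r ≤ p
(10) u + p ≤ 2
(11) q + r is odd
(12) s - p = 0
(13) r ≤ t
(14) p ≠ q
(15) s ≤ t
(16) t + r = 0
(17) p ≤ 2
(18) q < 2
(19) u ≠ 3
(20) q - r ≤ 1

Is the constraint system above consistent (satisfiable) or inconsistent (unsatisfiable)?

From constraints 1 and 15: s ≤ t ≤ 0. From constraints 9 and 17: r ≤ p ≤ 2. Hence s + r ≤ 2. But constraint 8 requires s + r ≥ 3, and 3 > 2. Contradiction.

Unsatisfiable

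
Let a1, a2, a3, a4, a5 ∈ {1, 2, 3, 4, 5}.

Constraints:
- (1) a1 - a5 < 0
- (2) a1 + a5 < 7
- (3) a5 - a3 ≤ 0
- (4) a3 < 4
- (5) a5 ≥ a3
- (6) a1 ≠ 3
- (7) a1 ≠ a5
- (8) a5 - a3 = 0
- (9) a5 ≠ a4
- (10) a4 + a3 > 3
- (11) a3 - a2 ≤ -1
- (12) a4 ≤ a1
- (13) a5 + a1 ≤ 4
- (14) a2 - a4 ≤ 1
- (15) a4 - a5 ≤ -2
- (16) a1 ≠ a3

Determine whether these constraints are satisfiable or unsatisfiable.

Unsatisfiable

Constraints 3, 11, 14, and 15 give a4 − a2 ≥ -1, a2 − a3 ≥ 1, a3 − a5 ≥ 0, a5 − a4 ≥ 2.
Adding all 4 inequalities: the left sides telescope to 0, and the right sides sum to (-1) + 1 + 0 + 2 = 2. So 0 ≥ 2, which is false.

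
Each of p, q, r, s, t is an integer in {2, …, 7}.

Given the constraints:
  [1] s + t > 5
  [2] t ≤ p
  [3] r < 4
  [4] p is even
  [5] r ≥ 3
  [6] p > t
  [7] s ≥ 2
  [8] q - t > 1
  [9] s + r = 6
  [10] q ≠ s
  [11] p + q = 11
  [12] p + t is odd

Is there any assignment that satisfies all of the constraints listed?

Satisfiable

Try p = 6, q = 5, r = 3, s = 3, t = 3.
Check constraint 1: s + t = 6; constraint 8: q - t = 2. The remaining constraints are straightforward to verify.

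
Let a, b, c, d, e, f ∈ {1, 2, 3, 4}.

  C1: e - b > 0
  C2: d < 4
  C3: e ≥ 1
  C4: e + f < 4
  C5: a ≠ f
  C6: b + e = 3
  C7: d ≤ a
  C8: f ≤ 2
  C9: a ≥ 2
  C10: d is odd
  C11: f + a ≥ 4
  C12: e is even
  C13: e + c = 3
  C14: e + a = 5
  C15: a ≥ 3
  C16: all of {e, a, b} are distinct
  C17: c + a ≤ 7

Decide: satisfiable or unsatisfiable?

The assignment a = 3, b = 1, c = 1, d = 1, e = 2, f = 1 works:
  constraint 1 holds since e - b = 1.
  constraint 4 holds since e + f = 3.
  constraint 6 holds since b + e = 3.
The rest check out directly.

Satisfiable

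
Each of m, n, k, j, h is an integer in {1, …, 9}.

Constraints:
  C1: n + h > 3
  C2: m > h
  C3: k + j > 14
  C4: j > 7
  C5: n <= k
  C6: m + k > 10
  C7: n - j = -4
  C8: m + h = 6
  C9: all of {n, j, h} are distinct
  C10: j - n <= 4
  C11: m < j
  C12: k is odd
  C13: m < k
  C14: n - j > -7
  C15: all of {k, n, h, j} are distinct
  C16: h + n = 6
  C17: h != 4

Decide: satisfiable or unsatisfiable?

Try m = 4, n = 4, k = 7, j = 8, h = 2.
Check constraint 1: n + h = 6; constraint 3: k + j = 15; constraint 6: m + k = 11. The remaining constraints are straightforward to verify.

Satisfiable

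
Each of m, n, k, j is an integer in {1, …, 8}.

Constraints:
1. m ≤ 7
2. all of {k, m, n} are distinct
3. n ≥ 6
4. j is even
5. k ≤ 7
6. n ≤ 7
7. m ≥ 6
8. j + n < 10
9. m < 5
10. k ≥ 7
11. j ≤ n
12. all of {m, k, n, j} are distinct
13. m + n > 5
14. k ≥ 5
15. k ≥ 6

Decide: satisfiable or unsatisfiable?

Unsatisfiable

Constraints 1, 3, 5, 6, 7, and 15 confine each of k, m, n to the 2 values {6, 7}.
Constraint 2 requires all 3 of them to be distinct, but only 2 values are available — impossible by the pigeonhole principle.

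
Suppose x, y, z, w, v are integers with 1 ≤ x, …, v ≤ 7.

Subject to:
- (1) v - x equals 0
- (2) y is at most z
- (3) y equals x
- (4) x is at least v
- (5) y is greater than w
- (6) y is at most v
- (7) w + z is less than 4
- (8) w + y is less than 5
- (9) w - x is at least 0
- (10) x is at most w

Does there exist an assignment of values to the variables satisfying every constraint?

Constraints 4, 5, 6, and 9 give x ≤ w, w < y, y ≤ v, v ≤ x. Chaining: x ≤ w < y ≤ v ≤ x, which forces x < x — impossible.

Unsatisfiable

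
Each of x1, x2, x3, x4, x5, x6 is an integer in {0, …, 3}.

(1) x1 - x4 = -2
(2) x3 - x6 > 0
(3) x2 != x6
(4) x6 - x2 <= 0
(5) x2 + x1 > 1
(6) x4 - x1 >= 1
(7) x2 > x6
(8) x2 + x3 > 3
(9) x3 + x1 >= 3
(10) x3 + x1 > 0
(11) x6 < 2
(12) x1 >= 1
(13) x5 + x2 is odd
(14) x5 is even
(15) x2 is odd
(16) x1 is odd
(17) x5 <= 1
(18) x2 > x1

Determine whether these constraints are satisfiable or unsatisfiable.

Satisfiable

Take x1 = 1, x2 = 3, x3 = 2, x4 = 3, x5 = 0, x6 = 1. Then constraint 1: x1 - x4 = -2; constraint 2: x3 - x6 = 1, and every other listed constraint is also met.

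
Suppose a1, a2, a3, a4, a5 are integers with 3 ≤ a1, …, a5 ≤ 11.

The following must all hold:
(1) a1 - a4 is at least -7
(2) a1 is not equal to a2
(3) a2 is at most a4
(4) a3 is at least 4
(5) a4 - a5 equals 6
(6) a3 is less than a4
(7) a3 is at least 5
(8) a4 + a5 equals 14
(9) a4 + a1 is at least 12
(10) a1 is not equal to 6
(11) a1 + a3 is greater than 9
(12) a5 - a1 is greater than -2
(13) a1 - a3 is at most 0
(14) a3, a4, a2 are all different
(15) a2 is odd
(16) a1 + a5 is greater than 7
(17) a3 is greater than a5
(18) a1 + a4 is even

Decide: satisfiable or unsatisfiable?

Satisfiable

Try a1 = 4, a2 = 9, a3 = 7, a4 = 10, a5 = 4.
Check constraint 1: a1 - a4 = -6; constraint 5: a4 - a5 = 6; constraint 8: a4 + a5 = 14. The remaining constraints are straightforward to verify.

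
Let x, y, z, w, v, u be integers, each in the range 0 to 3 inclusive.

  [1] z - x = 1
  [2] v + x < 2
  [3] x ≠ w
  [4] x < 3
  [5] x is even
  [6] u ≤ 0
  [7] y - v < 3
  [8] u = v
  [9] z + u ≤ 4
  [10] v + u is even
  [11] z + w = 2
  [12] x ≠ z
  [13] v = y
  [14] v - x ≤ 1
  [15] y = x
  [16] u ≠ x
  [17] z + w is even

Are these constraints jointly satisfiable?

From constraints 8, 13, and 15, u = v = y = x, so u = x. But constraint 16 says u ≠ x. Contradiction.

Unsatisfiable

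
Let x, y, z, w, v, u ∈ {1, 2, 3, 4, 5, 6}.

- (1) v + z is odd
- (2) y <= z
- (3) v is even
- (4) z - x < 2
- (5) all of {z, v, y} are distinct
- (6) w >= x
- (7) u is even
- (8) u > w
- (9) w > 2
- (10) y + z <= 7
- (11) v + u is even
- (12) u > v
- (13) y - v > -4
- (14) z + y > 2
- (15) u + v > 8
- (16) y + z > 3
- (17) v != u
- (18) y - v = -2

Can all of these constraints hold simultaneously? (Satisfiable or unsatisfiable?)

Try x = 2, y = 2, z = 3, w = 3, v = 4, u = 6.
Check constraint 4: z - x = 1; constraint 10: y + z = 5; constraint 13: y - v = -2. The remaining constraints are straightforward to verify.

Satisfiable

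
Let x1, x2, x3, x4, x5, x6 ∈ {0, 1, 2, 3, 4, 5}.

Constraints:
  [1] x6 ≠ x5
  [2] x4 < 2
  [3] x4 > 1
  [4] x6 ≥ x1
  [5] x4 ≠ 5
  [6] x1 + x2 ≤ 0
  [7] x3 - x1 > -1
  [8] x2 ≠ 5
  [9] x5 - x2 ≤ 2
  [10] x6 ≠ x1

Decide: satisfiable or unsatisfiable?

Unsatisfiable

From constraint 3: x4 ≥ 2. From constraint 2: x4 ≤ 1. But 1 < 2, so no value of x4 works.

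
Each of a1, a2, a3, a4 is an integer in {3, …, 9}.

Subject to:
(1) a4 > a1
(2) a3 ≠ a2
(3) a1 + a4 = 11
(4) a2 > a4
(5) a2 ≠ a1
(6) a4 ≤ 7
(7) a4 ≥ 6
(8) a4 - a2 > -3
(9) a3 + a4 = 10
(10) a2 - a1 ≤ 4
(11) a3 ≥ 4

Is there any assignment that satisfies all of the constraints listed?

Satisfiable

One satisfying assignment is a1 = 5, a2 = 8, a3 = 4, a4 = 6.
For the less obvious constraints — constraint 3: a1 + a4 = 11; constraint 8: a4 - a2 = -2 — and the others hold by inspection.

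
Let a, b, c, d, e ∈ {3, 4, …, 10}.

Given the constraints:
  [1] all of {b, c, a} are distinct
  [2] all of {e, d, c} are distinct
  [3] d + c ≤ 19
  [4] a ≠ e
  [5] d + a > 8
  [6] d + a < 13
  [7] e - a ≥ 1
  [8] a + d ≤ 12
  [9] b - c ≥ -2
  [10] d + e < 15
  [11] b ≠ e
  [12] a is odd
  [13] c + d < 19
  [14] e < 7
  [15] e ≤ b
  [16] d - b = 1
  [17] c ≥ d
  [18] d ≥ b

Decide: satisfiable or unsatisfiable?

Satisfiable

One satisfying assignment is a = 3, b = 7, c = 9, d = 8, e = 4.
For the less obvious constraints — constraint 3: d + c = 17; constraint 5: d + a = 11 — and the others hold by inspection.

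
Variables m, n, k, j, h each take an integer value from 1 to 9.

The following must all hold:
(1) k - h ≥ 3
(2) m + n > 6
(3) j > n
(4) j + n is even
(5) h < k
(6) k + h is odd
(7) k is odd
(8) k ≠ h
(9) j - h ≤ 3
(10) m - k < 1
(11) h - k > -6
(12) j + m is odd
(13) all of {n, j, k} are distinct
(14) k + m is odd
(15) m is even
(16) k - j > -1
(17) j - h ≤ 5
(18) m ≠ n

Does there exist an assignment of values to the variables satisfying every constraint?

Setting (m, n, k, j, h) = (6, 3, 7, 5, 2) satisfies everything: constraint 1: k - h = 5; constraint 2: m + n = 9; constraint 9: j - h = 3, and the others follow.

Satisfiable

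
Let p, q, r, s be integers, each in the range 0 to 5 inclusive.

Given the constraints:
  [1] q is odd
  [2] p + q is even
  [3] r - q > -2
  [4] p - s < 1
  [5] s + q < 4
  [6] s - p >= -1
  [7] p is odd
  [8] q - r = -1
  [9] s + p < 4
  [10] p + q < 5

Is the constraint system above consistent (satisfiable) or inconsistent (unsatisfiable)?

One satisfying assignment is p = 1, q = 1, r = 2, s = 1.
For the less obvious constraints — constraint 3: r - q = 1; constraint 4: p - s = 0; constraint 5: s + q = 2 — and the others hold by inspection.

Satisfiable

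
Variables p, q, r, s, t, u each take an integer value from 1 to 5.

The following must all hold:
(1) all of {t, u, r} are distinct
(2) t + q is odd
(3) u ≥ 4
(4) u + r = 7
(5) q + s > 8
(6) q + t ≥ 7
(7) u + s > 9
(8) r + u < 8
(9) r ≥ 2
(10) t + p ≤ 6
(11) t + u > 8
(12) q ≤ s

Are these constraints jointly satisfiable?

Satisfiable

Setting (p, q, r, s, t, u) = (1, 5, 2, 5, 4, 5) satisfies everything: constraint 4: u + r = 7; constraint 5: q + s = 10; constraint 6: q + t = 9, and the others follow.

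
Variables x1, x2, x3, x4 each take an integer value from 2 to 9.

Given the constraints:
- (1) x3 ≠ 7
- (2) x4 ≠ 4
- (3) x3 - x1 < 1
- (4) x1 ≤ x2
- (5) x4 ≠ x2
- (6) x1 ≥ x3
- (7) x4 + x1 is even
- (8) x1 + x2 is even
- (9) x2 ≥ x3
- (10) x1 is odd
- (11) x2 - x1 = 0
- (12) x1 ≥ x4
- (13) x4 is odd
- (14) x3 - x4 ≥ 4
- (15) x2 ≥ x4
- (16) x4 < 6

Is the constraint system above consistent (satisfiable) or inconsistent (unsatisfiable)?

Satisfiable

Setting (x1, x2, x3, x4) = (9, 9, 9, 3) satisfies everything: constraint 3: x3 - x1 = 0; constraint 11: x2 - x1 = 0; constraint 14: x3 - x4 = 6, and the others follow.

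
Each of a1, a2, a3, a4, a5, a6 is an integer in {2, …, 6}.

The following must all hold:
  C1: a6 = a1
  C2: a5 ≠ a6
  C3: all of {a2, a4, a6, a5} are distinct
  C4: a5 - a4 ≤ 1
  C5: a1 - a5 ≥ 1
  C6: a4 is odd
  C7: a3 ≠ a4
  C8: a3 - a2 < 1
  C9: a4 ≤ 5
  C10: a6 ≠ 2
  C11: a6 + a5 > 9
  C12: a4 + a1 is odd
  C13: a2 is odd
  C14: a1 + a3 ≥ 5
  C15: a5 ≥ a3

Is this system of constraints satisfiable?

One satisfying assignment is a1 = 6, a2 = 3, a3 = 2, a4 = 5, a5 = 4, a6 = 6.
For the less obvious constraints — constraint 4: a5 - a4 = -1; constraint 5: a1 - a5 = 2; constraint 8: a3 - a2 = -1 — and the others hold by inspection.

Satisfiable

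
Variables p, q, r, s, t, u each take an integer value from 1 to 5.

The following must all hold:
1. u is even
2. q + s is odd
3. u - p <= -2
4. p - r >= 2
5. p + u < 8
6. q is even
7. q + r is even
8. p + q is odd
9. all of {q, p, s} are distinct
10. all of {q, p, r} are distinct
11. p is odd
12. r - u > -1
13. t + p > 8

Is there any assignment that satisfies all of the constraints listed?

Satisfiable

Try p = 5, q = 4, r = 2, s = 1, t = 5, u = 2.
Check constraint 3: u - p = -3; constraint 4: p - r = 3. The remaining constraints are straightforward to verify.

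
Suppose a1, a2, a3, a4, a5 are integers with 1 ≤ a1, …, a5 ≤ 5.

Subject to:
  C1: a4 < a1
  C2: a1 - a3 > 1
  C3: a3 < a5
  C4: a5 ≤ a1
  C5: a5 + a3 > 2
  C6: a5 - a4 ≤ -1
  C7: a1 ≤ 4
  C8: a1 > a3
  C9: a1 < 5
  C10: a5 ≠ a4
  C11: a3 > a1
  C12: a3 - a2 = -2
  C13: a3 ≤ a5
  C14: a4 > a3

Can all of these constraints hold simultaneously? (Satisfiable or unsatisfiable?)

Constraints 1, 3, 6, and 11 give a4 < a1, a1 < a3, a3 < a5, a5 < a4. Chaining: a4 < a1 < a3 < a5 < a4, which forces a4 < a4 — impossible.

Unsatisfiable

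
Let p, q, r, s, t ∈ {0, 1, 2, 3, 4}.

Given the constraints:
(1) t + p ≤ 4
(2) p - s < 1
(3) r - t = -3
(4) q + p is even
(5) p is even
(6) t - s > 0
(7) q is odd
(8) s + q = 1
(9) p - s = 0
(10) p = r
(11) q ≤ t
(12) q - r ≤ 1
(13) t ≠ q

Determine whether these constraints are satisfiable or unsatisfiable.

Constraint 7 makes q odd and constraint 5 makes p even, so q + p must be odd. Constraint 4 says q + p is even — contradiction.

Unsatisfiable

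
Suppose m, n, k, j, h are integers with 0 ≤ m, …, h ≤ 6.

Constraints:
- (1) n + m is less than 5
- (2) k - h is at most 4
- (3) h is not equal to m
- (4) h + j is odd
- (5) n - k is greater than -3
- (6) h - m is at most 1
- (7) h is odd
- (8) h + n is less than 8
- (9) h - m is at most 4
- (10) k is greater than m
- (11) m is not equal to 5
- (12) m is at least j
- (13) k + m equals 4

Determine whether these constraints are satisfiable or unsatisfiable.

Setting (m, n, k, j, h) = (0, 4, 4, 0, 1) satisfies everything: constraint 1: n + m = 4; constraint 2: k - h = 3; constraint 5: n - k = 0, and the others follow.

Satisfiable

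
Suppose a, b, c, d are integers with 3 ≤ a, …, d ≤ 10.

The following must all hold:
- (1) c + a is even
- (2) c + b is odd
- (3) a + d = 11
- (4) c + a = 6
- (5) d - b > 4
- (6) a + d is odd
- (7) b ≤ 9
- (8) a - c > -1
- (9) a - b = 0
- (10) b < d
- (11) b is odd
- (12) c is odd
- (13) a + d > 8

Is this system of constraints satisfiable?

Constraint 12 makes c odd and constraint 11 makes b odd, so c + b must be even. Constraint 2 says c + b is odd — contradiction.

Unsatisfiable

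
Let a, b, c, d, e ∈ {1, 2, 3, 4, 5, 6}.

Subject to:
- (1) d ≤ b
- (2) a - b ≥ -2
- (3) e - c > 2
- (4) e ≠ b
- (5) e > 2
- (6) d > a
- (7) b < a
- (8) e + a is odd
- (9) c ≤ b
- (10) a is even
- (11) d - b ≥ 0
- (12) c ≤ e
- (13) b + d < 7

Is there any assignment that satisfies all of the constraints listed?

Constraints 1, 6, and 7 give a < d, d ≤ b, b < a. Chaining: a < d ≤ b < a, which forces a < a — impossible.

Unsatisfiable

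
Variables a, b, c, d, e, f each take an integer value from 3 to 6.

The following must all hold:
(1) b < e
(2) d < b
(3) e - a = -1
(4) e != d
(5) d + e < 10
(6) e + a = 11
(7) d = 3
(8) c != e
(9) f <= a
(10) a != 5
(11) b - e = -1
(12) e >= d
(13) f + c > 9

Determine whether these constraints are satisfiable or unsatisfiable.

Satisfiable

Take a = 6, b = 4, c = 6, d = 3, e = 5, f = 6. Then constraint 3: e - a = -1; constraint 5: d + e = 8, and every other listed constraint is also met.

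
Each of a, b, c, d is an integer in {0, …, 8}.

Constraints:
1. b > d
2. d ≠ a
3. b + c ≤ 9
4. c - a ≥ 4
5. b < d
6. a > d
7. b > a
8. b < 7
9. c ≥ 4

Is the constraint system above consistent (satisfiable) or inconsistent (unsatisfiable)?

Unsatisfiable

Constraints 5, 6, and 7 give b < d, d < a, a < b. Chaining: b < d < a < b, which forces b < b — impossible.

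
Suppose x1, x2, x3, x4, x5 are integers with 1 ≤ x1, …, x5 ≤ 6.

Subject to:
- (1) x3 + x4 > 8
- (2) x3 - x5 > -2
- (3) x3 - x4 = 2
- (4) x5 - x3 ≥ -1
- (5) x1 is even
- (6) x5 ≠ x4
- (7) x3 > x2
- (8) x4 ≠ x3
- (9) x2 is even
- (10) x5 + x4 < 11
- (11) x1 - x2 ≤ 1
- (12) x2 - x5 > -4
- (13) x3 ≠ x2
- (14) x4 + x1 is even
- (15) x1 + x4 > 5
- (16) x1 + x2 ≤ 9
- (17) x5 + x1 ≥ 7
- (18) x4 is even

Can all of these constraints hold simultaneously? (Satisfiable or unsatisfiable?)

Try x1 = 2, x2 = 4, x3 = 6, x4 = 4, x5 = 6.
Check constraint 1: x3 + x4 = 10; constraint 2: x3 - x5 = 0; constraint 3: x3 - x4 = 2. The remaining constraints are straightforward to verify.

Satisfiable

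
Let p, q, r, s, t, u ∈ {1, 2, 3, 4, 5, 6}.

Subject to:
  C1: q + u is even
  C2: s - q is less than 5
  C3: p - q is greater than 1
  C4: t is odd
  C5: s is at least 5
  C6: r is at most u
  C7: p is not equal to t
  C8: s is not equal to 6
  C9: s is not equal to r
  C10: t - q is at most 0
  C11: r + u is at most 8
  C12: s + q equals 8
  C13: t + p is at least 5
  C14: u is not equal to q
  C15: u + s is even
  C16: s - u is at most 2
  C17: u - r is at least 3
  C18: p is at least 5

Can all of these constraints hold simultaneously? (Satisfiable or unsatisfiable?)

Satisfiable

Setting (p, q, r, s, t, u) = (5, 3, 1, 5, 1, 5) satisfies everything: constraint 2: s - q = 2; constraint 3: p - q = 2, and the others follow.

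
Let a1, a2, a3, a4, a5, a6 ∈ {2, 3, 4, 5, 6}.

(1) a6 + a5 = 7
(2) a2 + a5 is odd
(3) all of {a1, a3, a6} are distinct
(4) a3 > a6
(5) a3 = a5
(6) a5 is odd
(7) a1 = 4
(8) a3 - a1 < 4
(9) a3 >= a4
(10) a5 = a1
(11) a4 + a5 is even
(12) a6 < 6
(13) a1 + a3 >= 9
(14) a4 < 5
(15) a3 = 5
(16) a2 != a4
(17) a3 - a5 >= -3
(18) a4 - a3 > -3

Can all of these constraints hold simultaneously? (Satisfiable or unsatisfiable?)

Unsatisfiable

Constraint 15 fixes a3 = 5 and constraint 7 fixes a1 = 4. Constraints 5 and 10 give a3 = a5 = a1, so a3 = a1. But 5 ≠ 4 — contradiction.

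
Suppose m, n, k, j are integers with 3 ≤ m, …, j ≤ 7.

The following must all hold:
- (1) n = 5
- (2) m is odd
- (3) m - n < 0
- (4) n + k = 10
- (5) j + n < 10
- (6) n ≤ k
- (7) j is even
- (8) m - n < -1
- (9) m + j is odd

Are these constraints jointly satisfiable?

Satisfiable

Take m = 3, n = 5, k = 5, j = 4. Then constraint 3: m - n = -2; constraint 4: n + k = 10; constraint 5: j + n = 9, and every other listed constraint is also met.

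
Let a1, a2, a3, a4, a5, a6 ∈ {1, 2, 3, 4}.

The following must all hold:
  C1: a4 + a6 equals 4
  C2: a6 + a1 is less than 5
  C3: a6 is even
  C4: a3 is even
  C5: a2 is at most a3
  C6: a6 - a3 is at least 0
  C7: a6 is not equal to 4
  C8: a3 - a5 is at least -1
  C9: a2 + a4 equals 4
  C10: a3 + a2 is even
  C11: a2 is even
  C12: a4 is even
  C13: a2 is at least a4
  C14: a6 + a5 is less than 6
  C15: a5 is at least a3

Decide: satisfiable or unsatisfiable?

Satisfiable

Try a1 = 2, a2 = 2, a3 = 2, a4 = 2, a5 = 3, a6 = 2.
Check constraint 1: a4 + a6 = 4; constraint 2: a6 + a1 = 4. The remaining constraints are straightforward to verify.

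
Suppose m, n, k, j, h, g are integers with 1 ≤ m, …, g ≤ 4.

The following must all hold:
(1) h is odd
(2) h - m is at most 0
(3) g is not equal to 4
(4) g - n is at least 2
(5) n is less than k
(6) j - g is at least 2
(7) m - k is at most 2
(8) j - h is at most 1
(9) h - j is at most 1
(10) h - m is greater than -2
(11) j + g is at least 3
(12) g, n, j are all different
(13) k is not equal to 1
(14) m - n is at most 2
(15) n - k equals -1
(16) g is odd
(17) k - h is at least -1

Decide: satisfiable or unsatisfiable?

Constraints 2, 4, 6, 8, and 14 give h − j ≥ -1, j − g ≥ 2, g − n ≥ 2, n − m ≥ -2, m − h ≥ 0.
Adding all 5 inequalities: the left sides telescope to 0, and the right sides sum to (-1) + 2 + 2 + (-2) + 0 = 1. So 0 ≥ 1, which is false.

Unsatisfiable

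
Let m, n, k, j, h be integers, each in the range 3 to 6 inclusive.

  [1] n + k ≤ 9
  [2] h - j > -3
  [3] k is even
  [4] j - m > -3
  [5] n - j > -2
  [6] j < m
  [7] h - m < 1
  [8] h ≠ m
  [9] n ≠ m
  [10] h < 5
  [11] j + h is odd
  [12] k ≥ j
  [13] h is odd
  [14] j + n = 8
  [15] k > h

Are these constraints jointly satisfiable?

Satisfiable

Try m = 5, n = 4, k = 4, j = 4, h = 3.
Check constraint 1: n + k = 8; constraint 2: h - j = -1. The remaining constraints are straightforward to verify.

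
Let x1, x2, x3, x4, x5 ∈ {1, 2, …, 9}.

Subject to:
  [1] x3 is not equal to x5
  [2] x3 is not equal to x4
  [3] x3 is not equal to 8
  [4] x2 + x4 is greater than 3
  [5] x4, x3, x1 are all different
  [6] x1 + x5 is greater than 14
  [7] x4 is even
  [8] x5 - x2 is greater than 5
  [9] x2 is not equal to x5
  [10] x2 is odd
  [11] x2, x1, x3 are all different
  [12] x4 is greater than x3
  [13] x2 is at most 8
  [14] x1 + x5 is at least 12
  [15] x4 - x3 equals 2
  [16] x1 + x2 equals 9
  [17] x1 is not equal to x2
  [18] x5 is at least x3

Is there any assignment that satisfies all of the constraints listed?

Satisfiable

Take x1 = 8, x2 = 1, x3 = 2, x4 = 4, x5 = 7. Then constraint 4: x2 + x4 = 5; constraint 6: x1 + x5 = 15, and every other listed constraint is also met.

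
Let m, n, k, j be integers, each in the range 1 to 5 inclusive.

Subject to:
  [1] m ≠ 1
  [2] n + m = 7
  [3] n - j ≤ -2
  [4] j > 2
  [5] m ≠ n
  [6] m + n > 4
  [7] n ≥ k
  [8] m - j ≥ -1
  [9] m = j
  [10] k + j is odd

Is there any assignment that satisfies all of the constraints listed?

Take m = 5, n = 2, k = 2, j = 5. Then constraint 2: n + m = 7; constraint 3: n - j = -3; constraint 6: m + n = 7, and every other listed constraint is also met.

Satisfiable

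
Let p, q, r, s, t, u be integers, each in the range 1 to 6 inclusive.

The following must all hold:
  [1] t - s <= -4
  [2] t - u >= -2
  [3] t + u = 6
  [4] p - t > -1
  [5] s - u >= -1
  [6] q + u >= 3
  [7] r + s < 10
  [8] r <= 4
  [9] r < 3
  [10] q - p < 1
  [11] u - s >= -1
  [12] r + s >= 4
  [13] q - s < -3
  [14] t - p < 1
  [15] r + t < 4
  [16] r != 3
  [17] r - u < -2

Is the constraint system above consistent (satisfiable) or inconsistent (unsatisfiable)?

Unsatisfiable

Constraints 1, 2, and 11 give u − s ≥ -1, s − t ≥ 4, t − u ≥ -2.
Adding all 3 inequalities: the left sides telescope to 0, and the right sides sum to (-1) + 4 + (-2) = 1. So 0 ≥ 1, which is false.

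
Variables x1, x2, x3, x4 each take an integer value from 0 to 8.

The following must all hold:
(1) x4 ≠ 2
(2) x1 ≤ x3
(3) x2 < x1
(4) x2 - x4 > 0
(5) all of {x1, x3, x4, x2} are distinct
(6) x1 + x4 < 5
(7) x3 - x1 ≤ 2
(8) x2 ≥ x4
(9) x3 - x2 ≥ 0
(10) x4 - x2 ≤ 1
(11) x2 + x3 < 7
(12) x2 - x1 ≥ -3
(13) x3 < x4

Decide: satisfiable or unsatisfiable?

Constraints 2, 3, 4, and 13 give x3 < x4, x4 < x2, x2 < x1, x1 ≤ x3. Chaining: x3 < x4 < x2 < x1 ≤ x3, which forces x3 < x3 — impossible.

Unsatisfiable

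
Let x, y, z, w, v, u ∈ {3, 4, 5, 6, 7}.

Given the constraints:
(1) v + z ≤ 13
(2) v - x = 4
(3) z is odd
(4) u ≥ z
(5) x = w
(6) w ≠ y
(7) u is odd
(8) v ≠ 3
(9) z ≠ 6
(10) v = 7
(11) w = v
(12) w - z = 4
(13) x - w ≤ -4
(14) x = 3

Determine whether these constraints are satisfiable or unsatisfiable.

Unsatisfiable

Constraint 14 fixes x = 3 and constraint 10 fixes v = 7. Constraints 5 and 11 give x = w = v, so x = v. But 3 ≠ 7 — contradiction.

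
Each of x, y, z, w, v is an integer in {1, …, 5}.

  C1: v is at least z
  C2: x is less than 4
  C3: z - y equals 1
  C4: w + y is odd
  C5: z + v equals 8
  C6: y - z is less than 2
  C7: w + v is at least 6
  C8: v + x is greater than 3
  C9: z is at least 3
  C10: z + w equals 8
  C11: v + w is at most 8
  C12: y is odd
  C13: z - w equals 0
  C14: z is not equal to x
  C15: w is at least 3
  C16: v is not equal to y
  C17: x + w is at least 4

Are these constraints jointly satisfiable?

The assignment x = 1, y = 3, z = 4, w = 4, v = 4 works:
  constraint 3 holds since z - y = 1.
  constraint 5 holds since z + v = 8.
  constraint 6 holds since y - z = -1.
The rest check out directly.

Satisfiable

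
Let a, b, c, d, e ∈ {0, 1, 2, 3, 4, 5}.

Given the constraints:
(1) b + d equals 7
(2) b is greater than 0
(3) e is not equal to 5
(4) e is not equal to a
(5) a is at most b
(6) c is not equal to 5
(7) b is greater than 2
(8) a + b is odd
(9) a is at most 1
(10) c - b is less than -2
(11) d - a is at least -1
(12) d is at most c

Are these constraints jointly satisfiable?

Setting (a, b, c, d, e) = (0, 5, 2, 2, 4) satisfies everything: constraint 1: b + d = 7; constraint 10: c - b = -3, and the others follow.

Satisfiable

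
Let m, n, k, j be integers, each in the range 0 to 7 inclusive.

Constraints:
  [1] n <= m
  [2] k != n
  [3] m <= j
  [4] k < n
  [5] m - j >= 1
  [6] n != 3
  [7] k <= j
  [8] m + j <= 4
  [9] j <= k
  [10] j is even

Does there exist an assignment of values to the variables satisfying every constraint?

Unsatisfiable

Constraints 1, 3, 4, and 9 give n ≤ m, m ≤ j, j ≤ k, k < n. Chaining: n ≤ m ≤ j ≤ k < n, which forces n < n — impossible.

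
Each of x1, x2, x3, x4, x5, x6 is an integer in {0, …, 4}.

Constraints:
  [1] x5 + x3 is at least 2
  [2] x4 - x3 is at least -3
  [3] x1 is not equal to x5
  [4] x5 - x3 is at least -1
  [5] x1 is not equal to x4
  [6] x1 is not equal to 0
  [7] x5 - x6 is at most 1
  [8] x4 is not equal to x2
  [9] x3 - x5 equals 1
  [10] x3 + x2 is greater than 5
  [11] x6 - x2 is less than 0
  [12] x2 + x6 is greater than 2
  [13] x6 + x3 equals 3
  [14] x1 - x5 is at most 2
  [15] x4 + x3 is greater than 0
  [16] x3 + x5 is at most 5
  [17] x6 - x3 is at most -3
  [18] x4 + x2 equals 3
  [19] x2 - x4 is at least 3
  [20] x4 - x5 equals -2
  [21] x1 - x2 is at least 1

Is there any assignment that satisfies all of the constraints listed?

Unsatisfiable

Constraints 2, 7, 14, 17, 19, and 21 give x2 − x4 ≥ 3, x4 − x3 ≥ -3, x3 − x6 ≥ 3, x6 − x5 ≥ -1, x5 − x1 ≥ -2, x1 − x2 ≥ 1.
Adding all 6 inequalities: the left sides telescope to 0, and the right sides sum to 3 + (-3) + 3 + (-1) + (-2) + 1 = 1. So 0 ≥ 1, which is false.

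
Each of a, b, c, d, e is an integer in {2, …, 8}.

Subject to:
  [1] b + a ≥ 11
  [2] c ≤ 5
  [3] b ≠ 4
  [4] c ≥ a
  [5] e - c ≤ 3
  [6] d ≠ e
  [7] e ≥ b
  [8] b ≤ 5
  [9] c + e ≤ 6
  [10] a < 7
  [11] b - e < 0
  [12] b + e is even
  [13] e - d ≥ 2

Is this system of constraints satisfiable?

Unsatisfiable

From constraint 8: b ≤ 5. From constraints 2 and 4: a ≤ c ≤ 5. Hence b + a ≤ 10. But constraint 1 requires b + a ≥ 11, and 11 > 10. Contradiction.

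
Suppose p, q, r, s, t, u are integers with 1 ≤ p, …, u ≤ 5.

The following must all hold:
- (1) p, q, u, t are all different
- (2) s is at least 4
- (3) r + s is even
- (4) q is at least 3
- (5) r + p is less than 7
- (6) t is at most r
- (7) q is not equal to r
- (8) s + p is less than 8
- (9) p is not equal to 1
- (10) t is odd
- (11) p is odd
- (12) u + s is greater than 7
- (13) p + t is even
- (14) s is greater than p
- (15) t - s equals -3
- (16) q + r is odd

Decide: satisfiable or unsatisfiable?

Try p = 3, q = 5, r = 2, s = 4, t = 1, u = 4.
Check constraint 5: r + p = 5; constraint 8: s + p = 7; constraint 12: u + s = 8. The remaining constraints are straightforward to verify.

Satisfiable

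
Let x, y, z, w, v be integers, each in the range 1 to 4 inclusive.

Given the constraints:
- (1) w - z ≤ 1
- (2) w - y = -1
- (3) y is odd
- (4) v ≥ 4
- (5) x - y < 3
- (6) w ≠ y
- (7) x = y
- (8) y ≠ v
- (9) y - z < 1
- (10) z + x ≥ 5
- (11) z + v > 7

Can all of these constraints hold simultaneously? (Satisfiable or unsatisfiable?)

Satisfiable

Try x = 3, y = 3, z = 4, w = 2, v = 4.
Check constraint 1: w - z = -2; constraint 2: w - y = -1; constraint 5: x - y = 0. The remaining constraints are straightforward to verify.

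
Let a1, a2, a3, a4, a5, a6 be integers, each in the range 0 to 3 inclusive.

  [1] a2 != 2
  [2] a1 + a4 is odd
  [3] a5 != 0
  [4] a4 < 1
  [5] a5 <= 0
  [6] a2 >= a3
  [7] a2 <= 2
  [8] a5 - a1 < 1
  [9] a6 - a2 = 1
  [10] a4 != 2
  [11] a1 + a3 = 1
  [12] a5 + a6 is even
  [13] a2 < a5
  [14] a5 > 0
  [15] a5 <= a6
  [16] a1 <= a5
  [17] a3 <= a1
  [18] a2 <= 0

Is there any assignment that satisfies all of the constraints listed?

From constraints 5 and 16: a1 ≤ a5 ≤ 0. From constraints 6 and 18: a3 ≤ a2 ≤ 0. Hence a1 + a3 ≤ 0. But constraint 11 requires a1 + a3 = 1, and 1 > 0. Contradiction.

Unsatisfiable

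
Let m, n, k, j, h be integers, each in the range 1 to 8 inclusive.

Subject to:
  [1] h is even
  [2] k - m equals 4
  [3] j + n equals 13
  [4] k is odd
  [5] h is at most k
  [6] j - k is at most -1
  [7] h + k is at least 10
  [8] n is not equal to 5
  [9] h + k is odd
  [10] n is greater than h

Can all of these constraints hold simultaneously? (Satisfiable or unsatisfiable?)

Satisfiable

Setting (m, n, k, j, h) = (3, 7, 7, 6, 4) satisfies everything: constraint 2: k - m = 4; constraint 3: j + n = 13, and the others follow.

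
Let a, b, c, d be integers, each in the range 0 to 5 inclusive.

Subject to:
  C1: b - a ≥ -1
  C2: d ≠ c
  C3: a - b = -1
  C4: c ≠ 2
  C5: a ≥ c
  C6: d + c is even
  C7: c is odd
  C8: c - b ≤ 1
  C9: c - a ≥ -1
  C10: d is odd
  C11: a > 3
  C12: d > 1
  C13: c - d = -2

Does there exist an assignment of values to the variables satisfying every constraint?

Try a = 4, b = 5, c = 3, d = 5.
Check constraint 1: b - a = 1; constraint 3: a - b = -1. The remaining constraints are straightforward to verify.

Satisfiable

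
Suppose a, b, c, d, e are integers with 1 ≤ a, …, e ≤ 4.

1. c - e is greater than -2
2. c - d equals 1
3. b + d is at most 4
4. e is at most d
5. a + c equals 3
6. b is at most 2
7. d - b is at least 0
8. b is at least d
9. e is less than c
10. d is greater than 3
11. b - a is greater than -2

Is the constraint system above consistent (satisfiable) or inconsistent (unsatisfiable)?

From constraint 10: d ≥ 4. From constraints 6 and 8: d ≤ b and b ≤ 2, so d ≤ 2. But 2 < 4, so no value of d works.

Unsatisfiable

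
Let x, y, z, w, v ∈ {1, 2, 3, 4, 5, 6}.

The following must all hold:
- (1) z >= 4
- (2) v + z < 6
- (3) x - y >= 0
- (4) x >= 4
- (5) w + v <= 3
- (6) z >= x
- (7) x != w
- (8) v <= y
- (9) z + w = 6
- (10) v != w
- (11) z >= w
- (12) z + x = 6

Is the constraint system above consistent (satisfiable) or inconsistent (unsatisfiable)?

From constraint 1: z ≥ 4. From constraint 4: x ≥ 4. Hence z + x ≥ 8. But constraint 12 requires z + x = 6, and 6 < 8. Contradiction.

Unsatisfiable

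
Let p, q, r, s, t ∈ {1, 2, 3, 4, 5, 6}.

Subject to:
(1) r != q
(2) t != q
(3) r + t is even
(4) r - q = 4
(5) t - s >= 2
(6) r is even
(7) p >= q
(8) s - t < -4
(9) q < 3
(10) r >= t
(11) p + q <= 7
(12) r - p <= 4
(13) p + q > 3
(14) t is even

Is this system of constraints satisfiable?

Satisfiable

Setting (p, q, r, s, t) = (3, 2, 6, 1, 6) satisfies everything: constraint 4: r - q = 4; constraint 5: t - s = 5, and the others follow.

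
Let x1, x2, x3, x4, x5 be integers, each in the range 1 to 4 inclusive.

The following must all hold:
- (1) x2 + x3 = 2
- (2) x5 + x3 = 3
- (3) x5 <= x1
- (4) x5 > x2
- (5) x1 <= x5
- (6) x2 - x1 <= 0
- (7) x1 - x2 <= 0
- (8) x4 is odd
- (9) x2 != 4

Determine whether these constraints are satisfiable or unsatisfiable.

Unsatisfiable

Constraints 3, 4, and 7 give x1 ≤ x2, x2 < x5, x5 ≤ x1. Chaining: x1 ≤ x2 < x5 ≤ x1, which forces x1 < x1 — impossible.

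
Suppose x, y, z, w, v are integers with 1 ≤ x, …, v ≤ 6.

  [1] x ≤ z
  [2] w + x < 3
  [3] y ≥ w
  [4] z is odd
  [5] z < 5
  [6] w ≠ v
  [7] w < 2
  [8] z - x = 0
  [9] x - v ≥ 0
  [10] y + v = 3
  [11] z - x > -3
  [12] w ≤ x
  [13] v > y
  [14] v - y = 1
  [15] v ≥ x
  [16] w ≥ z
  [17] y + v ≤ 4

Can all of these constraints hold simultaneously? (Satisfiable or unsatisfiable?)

Constraints 1, 3, 9, 13, and 16 give w ≤ y, y < v, v ≤ x, x ≤ z, z ≤ w. Chaining: w ≤ y < v ≤ x ≤ z ≤ w, which forces w < w — impossible.

Unsatisfiable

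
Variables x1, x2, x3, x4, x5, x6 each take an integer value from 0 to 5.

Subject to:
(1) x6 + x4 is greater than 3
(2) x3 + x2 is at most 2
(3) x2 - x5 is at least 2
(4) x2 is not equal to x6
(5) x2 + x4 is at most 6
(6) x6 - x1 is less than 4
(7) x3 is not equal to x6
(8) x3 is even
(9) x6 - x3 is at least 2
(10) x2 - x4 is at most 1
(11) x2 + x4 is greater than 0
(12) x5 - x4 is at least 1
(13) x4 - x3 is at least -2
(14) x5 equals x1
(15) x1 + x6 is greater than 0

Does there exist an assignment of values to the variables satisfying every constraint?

Constraints 3, 10, and 12 give x5 − x4 ≥ 1, x4 − x2 ≥ -1, x2 − x5 ≥ 2.
Adding all 3 inequalities: the left sides telescope to 0, and the right sides sum to 1 + (-1) + 2 = 2. So 0 ≥ 2, which is false.

Unsatisfiable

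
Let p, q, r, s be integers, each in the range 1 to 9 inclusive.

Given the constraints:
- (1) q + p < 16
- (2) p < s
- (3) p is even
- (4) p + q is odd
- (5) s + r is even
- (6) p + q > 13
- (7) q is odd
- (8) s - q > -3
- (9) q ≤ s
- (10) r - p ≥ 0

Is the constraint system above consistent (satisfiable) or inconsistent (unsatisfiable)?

Setting (p, q, r, s) = (6, 9, 7, 9) satisfies everything: constraint 1: q + p = 15; constraint 6: p + q = 15; constraint 8: s - q = 0, and the others follow.

Satisfiable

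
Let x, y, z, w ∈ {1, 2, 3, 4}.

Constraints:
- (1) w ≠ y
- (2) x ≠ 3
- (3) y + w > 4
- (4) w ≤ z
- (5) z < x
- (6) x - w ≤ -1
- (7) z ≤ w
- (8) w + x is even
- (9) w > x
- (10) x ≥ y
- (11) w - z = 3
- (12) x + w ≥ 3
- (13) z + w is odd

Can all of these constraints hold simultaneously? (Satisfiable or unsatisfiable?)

Constraints 4, 5, and 9 give w ≤ z, z < x, x < w. Chaining: w ≤ z < x < w, which forces w < w — impossible.

Unsatisfiable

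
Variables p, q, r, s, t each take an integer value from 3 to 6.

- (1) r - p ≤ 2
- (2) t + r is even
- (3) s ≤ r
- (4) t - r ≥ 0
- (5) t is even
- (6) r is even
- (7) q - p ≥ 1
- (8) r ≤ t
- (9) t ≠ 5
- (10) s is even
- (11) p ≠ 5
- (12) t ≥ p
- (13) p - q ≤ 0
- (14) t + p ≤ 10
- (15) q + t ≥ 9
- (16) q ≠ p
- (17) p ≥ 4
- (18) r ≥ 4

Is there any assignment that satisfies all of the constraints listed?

Satisfiable

The assignment p = 4, q = 5, r = 6, s = 4, t = 6 works:
  constraint 1 holds since r - p = 2.
  constraint 4 holds since t - r = 0.
The rest check out directly.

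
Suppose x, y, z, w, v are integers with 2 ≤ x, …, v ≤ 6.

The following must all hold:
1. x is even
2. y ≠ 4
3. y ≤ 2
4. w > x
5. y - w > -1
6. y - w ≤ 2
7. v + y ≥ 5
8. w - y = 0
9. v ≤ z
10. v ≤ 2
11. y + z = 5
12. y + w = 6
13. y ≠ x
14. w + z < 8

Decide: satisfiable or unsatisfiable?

Unsatisfiable

From constraint 10: v ≤ 2. From constraint 3: y ≤ 2. Hence v + y ≤ 4. But constraint 7 requires v + y ≥ 5, and 5 > 4. Contradiction.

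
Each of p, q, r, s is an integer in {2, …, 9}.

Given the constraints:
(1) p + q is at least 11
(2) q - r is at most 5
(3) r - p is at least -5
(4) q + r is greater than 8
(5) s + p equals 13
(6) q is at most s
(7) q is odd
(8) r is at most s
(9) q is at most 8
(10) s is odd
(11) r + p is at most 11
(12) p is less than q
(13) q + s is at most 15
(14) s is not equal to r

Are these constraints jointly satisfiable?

The assignment p = 6, q = 7, r = 2, s = 7 works:
  constraint 1 holds since p + q = 13.
  constraint 2 holds since q - r = 5.
  constraint 3 holds since r - p = -4.
The rest check out directly.

Satisfiable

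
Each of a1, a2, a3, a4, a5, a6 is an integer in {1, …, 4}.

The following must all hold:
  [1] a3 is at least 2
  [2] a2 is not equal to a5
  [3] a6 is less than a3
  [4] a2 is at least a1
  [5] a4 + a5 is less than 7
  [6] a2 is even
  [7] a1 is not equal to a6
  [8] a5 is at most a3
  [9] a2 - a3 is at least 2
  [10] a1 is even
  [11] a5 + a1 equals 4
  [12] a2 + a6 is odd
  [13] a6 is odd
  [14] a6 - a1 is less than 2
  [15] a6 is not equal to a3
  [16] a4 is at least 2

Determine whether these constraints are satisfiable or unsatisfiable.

One satisfying assignment is a1 = 2, a2 = 4, a3 = 2, a4 = 4, a5 = 2, a6 = 1.
For the less obvious constraints — constraint 5: a4 + a5 = 6; constraint 9: a2 - a3 = 2 — and the others hold by inspection.

Satisfiable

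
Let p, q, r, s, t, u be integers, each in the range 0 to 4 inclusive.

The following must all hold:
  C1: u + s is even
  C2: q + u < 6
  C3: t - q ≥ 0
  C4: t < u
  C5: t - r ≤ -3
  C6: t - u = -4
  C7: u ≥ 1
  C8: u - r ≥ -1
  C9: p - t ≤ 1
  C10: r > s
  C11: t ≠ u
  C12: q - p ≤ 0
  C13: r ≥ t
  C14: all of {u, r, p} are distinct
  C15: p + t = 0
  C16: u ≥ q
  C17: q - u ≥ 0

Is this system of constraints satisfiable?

Constraints 3, 5, 8, and 17 give u − r ≥ -1, r − t ≥ 3, t − q ≥ 0, q − u ≥ 0.
Adding all 4 inequalities: the left sides telescope to 0, and the right sides sum to (-1) + 3 + 0 + 0 = 2. So 0 ≥ 2, which is false.

Unsatisfiable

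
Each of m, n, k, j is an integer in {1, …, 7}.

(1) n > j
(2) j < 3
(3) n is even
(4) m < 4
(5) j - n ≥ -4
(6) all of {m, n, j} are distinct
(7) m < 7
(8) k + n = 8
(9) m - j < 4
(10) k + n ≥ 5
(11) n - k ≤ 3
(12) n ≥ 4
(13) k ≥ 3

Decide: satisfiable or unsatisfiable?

Try m = 3, n = 4, k = 4, j = 2.
Check constraint 5: j - n = -2; constraint 8: k + n = 8. The remaining constraints are straightforward to verify.

Satisfiable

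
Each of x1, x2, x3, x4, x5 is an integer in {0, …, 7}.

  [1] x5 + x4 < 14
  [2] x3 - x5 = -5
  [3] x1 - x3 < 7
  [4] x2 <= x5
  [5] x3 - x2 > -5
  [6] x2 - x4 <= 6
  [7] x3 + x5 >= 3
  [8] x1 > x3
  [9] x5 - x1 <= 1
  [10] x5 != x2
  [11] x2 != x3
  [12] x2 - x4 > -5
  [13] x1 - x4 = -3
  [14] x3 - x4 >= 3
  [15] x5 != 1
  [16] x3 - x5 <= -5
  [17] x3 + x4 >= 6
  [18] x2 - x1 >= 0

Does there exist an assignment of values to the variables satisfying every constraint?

Constraints 6, 9, 14, 16, and 18 give x1 − x5 ≥ -1, x5 − x3 ≥ 5, x3 − x4 ≥ 3, x4 − x2 ≥ -6, x2 − x1 ≥ 0.
Adding all 5 inequalities: the left sides telescope to 0, and the right sides sum to (-1) + 5 + 3 + (-6) + 0 = 1. So 0 ≥ 1, which is false.

Unsatisfiable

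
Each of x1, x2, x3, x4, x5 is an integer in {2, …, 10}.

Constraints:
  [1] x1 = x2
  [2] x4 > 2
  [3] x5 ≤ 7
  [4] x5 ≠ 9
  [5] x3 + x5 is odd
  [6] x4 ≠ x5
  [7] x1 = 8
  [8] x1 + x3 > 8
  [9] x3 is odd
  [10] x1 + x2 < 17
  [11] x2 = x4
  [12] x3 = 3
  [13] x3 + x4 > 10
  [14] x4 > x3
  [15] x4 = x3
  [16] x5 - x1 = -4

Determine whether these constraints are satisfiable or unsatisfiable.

Constraint 7 fixes x1 = 8 and constraint 12 fixes x3 = 3. Constraints 1, 11, and 15 give x1 = x2 = x4 = x3, so x1 = x3. But 8 ≠ 3 — contradiction.

Unsatisfiable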